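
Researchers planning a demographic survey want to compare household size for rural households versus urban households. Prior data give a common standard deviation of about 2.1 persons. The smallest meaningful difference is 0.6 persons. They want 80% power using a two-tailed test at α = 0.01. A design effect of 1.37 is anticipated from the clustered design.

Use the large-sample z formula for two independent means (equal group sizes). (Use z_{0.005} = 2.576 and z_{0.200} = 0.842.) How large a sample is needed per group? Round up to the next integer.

n = 393 per group

n = (z_{α/2} + z_β)² · (σ₁² + σ₂²) / δ²
  = (2.576 + 0.842)² · (2·2.1² = 8.82) / 0.6²
  = 11.6827 · 8.82 / 0.36
  = 286.23
Design effect: 1.37 × 286.23 = 392.13.
Round up → n = 393 per group.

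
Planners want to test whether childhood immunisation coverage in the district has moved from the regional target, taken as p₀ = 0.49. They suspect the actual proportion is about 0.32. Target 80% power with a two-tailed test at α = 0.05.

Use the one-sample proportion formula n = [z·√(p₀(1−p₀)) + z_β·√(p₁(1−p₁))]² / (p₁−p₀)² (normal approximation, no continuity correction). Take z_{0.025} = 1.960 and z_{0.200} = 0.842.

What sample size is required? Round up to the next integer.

n = 66

n = [z_{α/2}·√(p₀q₀) + z_β·√(p₁q₁)]² / (p₁ − p₀)²
  = [1.960·√(0.49·0.51) + 0.842·√(0.32·0.68)]² / (-0.17)²
  = [1.960·0.4999 + 0.842·0.4665]² / 0.0289
  = [1.3726]² / 0.0289
  = 65.19
Round up → n = 66.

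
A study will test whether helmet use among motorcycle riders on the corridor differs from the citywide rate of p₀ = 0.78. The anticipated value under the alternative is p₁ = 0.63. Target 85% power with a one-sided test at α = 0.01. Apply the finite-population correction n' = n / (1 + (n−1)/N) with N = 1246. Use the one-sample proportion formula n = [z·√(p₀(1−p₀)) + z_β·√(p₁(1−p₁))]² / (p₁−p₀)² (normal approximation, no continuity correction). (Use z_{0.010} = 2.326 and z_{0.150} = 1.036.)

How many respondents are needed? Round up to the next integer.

n = 89

n = [z_α·√(p₀q₀) + z_β·√(p₁q₁)]² / (p₁ − p₀)²
  = [2.326·√(0.78·0.22) + 1.036·√(0.63·0.37)]² / (-0.15)²
  = [2.326·0.4142 + 1.036·0.4828]² / 0.0225
  = [1.4637]² / 0.0225
  = 95.22
Finite-population correction (N = 1246): 95.22 / (1 + (95.22 − 1)/1246) = 88.53.
Round up → n = 89.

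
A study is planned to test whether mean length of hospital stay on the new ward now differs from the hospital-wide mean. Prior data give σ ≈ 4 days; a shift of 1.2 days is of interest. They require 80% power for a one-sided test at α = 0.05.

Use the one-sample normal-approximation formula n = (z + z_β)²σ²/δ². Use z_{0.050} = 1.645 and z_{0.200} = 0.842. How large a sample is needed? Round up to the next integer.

n = 69

n = (z_α + z_β)² · σ² / δ²
  = (1.645 + 0.842)² · 4² / 1.2²
  = 6.1852 · 16 / 1.44
  = 68.72
Round up → n = 69.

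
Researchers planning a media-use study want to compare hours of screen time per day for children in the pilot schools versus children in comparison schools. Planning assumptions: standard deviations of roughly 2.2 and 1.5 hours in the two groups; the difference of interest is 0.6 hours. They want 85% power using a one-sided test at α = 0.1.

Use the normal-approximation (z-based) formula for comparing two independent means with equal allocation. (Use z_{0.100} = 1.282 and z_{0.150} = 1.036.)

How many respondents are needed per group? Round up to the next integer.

n = (z_α + z_β)² · (σ₁² + σ₂²) / δ²
  = (1.282 + 1.036)² · (2.2² + 1.5² = 7.09) / 0.6²
  = 5.3731 · 7.09 / 0.36
  = 105.82
Round up → n = 106 per group.

n = 106 per group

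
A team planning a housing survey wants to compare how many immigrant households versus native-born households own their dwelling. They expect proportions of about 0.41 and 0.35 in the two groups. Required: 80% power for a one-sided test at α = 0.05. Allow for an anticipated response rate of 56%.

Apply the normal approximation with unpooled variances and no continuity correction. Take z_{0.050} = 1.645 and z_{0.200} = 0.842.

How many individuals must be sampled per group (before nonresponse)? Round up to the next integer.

n = 1441 per group

n = (z_α + z_β)² · [p₁(1−p₁) + p₂(1−p₂)] / (p₁ − p₂)²
  = (1.645 + 0.842)² · (0.41·0.59 + 0.35·0.65) / (0.06)²
  = (2.487)² · (0.2419 + 0.2275) / 0.0036
  = 6.1852 · 0.4694 / 0.0036
  = 806.48
Adjust for 56% response: 806.48 / 0.56 = 1440.14.
Round up → n = 1441 per group.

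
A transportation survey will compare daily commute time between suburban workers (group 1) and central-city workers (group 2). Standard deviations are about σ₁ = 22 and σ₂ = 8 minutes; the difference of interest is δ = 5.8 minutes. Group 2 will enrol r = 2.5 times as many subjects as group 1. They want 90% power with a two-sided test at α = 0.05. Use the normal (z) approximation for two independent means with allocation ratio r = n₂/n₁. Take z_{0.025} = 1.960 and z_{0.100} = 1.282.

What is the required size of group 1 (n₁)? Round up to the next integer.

n₁ = (z_{α/2} + z_β)² · (σ₁² + σ₂²/r) / δ²
   = (1.960 + 1.282)² · (22² + 8²/2.5) / 5.8²
   = 10.5106 · (484 + 25.6) / 33.64
   = 10.5106 · 509.6 / 33.64
   = 159.22
Round up → n₁ = 160; n₂ = r·n₁ = 2.5 × 160 = 400.

n₁ = 160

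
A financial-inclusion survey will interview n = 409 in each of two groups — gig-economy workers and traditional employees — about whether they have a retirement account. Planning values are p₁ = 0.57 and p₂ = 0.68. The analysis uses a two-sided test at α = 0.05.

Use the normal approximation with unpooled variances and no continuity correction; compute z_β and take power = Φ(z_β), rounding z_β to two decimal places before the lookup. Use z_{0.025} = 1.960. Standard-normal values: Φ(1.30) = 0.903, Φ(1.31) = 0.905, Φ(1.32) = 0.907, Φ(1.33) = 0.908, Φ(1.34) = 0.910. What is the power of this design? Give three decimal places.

Power ≈ 0.905

z_β = |p₁−p₂|·√(n/[p₁q₁+p₂q₂]) − z_{α/2}
    = 0.11 · √(409/0.4627) − 1.960
    = 0.11 · 29.7312 − 1.960
    = 3.2704 − 1.960 = 1.3104 → 1.31
Power = Φ(1.31) = 0.905.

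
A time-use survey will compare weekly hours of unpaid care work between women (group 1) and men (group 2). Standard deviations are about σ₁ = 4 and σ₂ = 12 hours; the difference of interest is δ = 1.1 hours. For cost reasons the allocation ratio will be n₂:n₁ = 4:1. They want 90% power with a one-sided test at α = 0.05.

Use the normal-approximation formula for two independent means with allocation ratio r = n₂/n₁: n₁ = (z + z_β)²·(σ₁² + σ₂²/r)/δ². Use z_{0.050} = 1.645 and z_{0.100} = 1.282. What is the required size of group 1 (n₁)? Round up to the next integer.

n₁ = (z_α + z_β)² · (σ₁² + σ₂²/r) / δ²
   = (1.645 + 1.282)² · (4² + 12²/4) / 1.1²
   = 8.5673 · (16 + 36) / 1.21
   = 8.5673 · 52 / 1.21
   = 368.18
Round up → n₁ = 369; n₂ = r·n₁ = 4 × 369 = 1476.

n₁ = 369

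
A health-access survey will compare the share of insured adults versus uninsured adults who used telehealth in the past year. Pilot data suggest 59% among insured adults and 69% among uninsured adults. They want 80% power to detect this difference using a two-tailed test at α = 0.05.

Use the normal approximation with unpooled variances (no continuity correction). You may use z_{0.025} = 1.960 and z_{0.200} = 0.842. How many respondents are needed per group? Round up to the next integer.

n = (z_{α/2} + z_β)² · [p₁(1−p₁) + p₂(1−p₂)] / (p₁ − p₂)²
  = (1.960 + 0.842)² · (0.59·0.41 + 0.69·0.31) / (-0.10)²
  = (2.802)² · (0.2419 + 0.2139) / 0.0100
  = 7.8512 · 0.4558 / 0.0100
  = 357.86
Round up → n = 358 per group.

n = 358 per group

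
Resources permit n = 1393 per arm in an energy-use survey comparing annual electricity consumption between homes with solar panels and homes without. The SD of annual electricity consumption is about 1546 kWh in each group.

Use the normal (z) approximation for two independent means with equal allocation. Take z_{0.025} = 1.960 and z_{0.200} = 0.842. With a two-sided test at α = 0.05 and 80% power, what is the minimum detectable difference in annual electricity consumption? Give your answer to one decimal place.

δ = (z_{α/2} + z_β) · √((σ₁²+σ₂²)/n)
  = (1.960 + 0.842) · √(4780232/1393)
  = 2.802 · √3431.6
  = 2.802 · 58.5799
  = 164.1410

Minimum detectable difference ≈ 164.1 kWh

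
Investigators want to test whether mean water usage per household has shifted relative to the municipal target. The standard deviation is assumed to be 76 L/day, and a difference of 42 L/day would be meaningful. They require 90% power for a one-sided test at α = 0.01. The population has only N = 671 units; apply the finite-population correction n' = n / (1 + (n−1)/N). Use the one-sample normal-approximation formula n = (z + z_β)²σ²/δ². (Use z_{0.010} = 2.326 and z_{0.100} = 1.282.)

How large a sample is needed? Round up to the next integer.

n = (z_α + z_β)² · σ² / δ²
  = (2.326 + 1.282)² · 76² / 42²
  = 13.0177 · 5776 / 1764
  = 42.62
Finite-population correction (N = 671): 42.62 / (1 + (42.62 − 1)/671) = 40.14.
Round up → n = 41.

n = 41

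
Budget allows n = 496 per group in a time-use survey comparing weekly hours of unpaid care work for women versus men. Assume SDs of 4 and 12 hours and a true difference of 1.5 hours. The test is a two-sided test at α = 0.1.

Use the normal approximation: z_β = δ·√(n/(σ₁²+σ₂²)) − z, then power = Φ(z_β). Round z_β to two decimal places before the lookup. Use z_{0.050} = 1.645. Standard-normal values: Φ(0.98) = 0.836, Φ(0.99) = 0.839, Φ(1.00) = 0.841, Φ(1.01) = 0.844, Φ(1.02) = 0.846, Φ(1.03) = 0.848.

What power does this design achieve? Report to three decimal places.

z_β = δ·√(n/(σ₁²+σ₂²)) − z_{α/2}
    = 1.5 · √(496/160) − 1.645
    = 1.5 · 1.76068 − 1.645
    = 2.6410 − 1.645 = 0.9960 → 1.00
Power = Φ(1.00) = 0.841.

Power ≈ 0.841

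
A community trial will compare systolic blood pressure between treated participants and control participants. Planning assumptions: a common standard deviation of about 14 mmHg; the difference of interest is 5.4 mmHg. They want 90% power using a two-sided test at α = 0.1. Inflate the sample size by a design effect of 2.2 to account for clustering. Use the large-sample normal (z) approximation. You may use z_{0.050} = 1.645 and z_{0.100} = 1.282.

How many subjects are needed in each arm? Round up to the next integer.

n = (z_{α/2} + z_β)² · (σ₁² + σ₂²) / δ²
  = (1.645 + 1.282)² · (2·14² = 392) / 5.4²
  = 8.5673 · 392 / 29.16
  = 115.17
Design effect: 2.2 × 115.17 = 253.38.
Round up → n = 254 per group.

n = 254 per group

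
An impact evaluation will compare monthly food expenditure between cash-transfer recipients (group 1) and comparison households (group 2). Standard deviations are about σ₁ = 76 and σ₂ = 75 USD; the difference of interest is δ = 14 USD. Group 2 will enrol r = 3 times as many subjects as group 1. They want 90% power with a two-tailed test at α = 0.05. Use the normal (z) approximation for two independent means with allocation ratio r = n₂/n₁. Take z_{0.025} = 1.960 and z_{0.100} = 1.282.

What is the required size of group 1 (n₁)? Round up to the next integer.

n₁ = (z_{α/2} + z_β)² · (σ₁² + σ₂²/r) / δ²
   = (1.960 + 1.282)² · (76² + 75²/3) / 14²
   = 10.5106 · (5776 + 1875) / 196
   = 10.5106 · 7651 / 196
   = 410.29
Round up → n₁ = 411; n₂ = r·n₁ = 3 × 411 = 1233.

n₁ = 411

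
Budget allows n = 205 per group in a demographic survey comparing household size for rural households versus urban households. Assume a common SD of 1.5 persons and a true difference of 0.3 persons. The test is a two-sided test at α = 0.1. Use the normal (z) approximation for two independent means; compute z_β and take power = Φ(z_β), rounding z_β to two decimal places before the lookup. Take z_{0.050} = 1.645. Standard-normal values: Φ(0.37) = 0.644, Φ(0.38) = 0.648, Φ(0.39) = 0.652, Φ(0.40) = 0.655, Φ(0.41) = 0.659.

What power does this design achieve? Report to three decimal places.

Power ≈ 0.648

z_β = δ·√(n/(σ₁²+σ₂²)) − z_{α/2}
    = 0.3 · √(205/4.5) − 1.645
    = 0.3 · 6.74949 − 1.645
    = 2.0248 − 1.645 = 0.3798 → 0.38
Power = Φ(0.38) = 0.648.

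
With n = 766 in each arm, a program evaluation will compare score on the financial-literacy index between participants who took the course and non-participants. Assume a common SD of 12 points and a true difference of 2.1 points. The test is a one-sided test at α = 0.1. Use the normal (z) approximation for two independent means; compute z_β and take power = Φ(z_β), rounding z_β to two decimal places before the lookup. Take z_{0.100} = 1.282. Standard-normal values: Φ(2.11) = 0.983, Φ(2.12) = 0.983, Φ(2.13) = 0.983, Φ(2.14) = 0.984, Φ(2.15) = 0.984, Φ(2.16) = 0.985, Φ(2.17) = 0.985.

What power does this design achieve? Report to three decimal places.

Power ≈ 0.984

z_β = δ·√(n/(σ₁²+σ₂²)) − z_α
    = 2.1 · √(766/288) − 1.282
    = 2.1 · 1.63087 − 1.282
    = 3.4248 − 1.282 = 2.1428 → 2.14
Power = Φ(2.14) = 0.984.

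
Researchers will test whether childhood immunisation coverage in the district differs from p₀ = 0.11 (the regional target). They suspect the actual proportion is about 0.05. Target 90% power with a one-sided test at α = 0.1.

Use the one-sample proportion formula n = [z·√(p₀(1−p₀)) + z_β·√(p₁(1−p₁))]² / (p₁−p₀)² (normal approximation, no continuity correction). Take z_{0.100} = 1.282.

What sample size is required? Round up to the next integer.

n = [z_α·√(p₀q₀) + z_β·√(p₁q₁)]² / (p₁ − p₀)²
  = [1.282·√(0.11·0.89) + 1.282·√(0.05·0.95)]² / (-0.06)²
  = [1.282·0.3129 + 1.282·0.2179]² / 0.0036
  = [0.6805]² / 0.0036
  = 128.64
Round up → n = 129.

n = 129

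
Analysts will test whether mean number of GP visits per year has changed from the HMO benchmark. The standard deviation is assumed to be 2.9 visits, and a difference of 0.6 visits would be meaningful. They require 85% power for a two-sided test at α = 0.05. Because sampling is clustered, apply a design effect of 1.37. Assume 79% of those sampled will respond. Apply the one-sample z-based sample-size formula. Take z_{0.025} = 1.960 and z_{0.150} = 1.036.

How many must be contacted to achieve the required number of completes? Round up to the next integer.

n = 364

n = (z_{α/2} + z_β)² · σ² / δ²
  = (1.960 + 1.036)² · 2.9² / 0.6²
  = 8.9760 · 8.41 / 0.36
  = 209.69
Design effect: 1.37 × 209.69 = 287.27.
Adjust for 79% response: 287.27 / 0.79 = 363.64.
Round up → n = 364.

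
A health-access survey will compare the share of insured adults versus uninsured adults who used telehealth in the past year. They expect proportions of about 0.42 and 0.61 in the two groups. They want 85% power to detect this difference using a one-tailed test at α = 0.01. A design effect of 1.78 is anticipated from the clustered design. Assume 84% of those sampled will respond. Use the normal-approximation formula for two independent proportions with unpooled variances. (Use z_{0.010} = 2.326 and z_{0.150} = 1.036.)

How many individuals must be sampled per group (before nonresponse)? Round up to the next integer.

n = 320 per group

n = (z_α + z_β)² · [p₁(1−p₁) + p₂(1−p₂)] / (p₁ − p₂)²
  = (2.326 + 1.036)² · (0.42·0.58 + 0.61·0.39) / (-0.19)²
  = (3.362)² · (0.2436 + 0.2379) / 0.0361
  = 11.3030 · 0.4815 / 0.0361
  = 150.76
Design effect: 1.78 × 150.76 = 268.35.
Adjust for 84% response: 268.35 / 0.84 = 319.47.
Round up → n = 320 per group.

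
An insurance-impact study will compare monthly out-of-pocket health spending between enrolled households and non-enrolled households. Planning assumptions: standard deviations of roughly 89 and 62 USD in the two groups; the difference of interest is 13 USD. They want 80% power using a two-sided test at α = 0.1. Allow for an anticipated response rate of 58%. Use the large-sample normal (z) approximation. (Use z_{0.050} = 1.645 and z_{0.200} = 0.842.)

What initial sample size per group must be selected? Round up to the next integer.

n = (z_{α/2} + z_β)² · (σ₁² + σ₂²) / δ²
  = (1.645 + 0.842)² · (89² + 62² = 11765) / 13²
  = 6.1852 · 11765 / 169
  = 430.58
Adjust for 58% response: 430.58 / 0.58 = 742.38.
Round up → n = 743 per group.

n = 743 per group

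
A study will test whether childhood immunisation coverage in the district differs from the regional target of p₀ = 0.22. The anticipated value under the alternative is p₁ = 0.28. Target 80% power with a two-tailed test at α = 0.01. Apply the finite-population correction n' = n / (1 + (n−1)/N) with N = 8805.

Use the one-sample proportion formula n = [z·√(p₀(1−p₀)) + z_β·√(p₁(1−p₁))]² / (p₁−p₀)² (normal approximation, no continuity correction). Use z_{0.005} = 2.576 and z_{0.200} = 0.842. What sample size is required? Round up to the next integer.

n = 545

n = [z_{α/2}·√(p₀q₀) + z_β·√(p₁q₁)]² / (p₁ − p₀)²
  = [2.576·√(0.22·0.78) + 0.842·√(0.28·0.72)]² / (0.06)²
  = [2.576·0.4142 + 0.842·0.4490]² / 0.0036
  = [1.4452]² / 0.0036
  = 580.13
Finite-population correction (N = 8805): 580.13 / (1 + (580.13 − 1)/8805) = 544.33.
Round up → n = 545.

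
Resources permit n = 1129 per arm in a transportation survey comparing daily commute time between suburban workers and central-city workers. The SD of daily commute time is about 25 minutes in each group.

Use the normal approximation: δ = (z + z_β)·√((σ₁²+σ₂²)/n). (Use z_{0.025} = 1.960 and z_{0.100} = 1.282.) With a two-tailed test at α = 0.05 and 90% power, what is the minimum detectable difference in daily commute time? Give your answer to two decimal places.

Minimum detectable difference ≈ 3.41 minutes

δ = (z_{α/2} + z_β) · √((σ₁²+σ₂²)/n)
  = (1.960 + 1.282) · √(1250/1129)
  = 3.242 · √1.1072
  = 3.242 · 1.0522
  = 3.4113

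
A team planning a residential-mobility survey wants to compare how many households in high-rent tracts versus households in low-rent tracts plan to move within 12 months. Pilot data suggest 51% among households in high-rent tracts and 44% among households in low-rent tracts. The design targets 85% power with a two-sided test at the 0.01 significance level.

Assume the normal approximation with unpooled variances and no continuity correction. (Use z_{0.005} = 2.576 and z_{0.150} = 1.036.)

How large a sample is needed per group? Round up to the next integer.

n = (z_{α/2} + z_β)² · [p₁(1−p₁) + p₂(1−p₂)] / (p₁ − p₂)²
  = (2.576 + 1.036)² · (0.51·0.49 + 0.44·0.56) / (0.07)²
  = (3.612)² · (0.2499 + 0.2464) / 0.0049
  = 13.0465 · 0.4963 / 0.0049
  = 1321.43
Round up → n = 1322 per group.

n = 1322 per group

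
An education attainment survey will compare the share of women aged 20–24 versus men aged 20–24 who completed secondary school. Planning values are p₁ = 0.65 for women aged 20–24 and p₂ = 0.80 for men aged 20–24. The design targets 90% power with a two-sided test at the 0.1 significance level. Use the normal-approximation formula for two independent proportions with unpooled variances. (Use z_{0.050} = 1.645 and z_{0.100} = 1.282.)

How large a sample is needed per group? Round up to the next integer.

n = (z_{α/2} + z_β)² · [p₁(1−p₁) + p₂(1−p₂)] / (p₁ − p₂)²
  = (1.645 + 1.282)² · (0.65·0.35 + 0.80·0.20) / (-0.15)²
  = (2.927)² · (0.2275 + 0.1600) / 0.0225
  = 8.5673 · 0.3875 / 0.0225
  = 147.55
Round up → n = 148 per group.

n = 148 per group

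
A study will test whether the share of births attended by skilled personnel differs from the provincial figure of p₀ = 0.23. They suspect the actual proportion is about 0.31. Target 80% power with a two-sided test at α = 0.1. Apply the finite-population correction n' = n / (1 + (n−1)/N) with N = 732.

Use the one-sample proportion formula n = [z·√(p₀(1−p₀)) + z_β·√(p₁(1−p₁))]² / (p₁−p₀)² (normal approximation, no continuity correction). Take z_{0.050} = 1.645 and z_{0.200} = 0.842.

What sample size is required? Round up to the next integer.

n = [z_{α/2}·√(p₀q₀) + z_β·√(p₁q₁)]² / (p₁ − p₀)²
  = [1.645·√(0.23·0.77) + 0.842·√(0.31·0.69)]² / (0.08)²
  = [1.645·0.4208 + 0.842·0.4625]² / 0.0064
  = [1.0817]² / 0.0064
  = 182.82
Finite-population correction (N = 732): 182.82 / (1 + (182.82 − 1)/732) = 146.45.
Round up → n = 147.

n = 147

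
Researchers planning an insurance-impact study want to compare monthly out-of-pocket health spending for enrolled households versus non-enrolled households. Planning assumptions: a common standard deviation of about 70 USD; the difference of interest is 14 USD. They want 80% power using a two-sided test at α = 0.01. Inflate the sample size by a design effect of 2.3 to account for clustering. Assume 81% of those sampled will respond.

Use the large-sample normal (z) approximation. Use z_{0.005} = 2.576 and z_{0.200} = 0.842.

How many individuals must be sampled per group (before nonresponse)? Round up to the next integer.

n = (z_{α/2} + z_β)² · (σ₁² + σ₂²) / δ²
  = (2.576 + 0.842)² · (2·70² = 9800) / 14²
  = 11.6827 · 9800 / 196
  = 584.14
Design effect: 2.3 × 584.14 = 1343.51.
Adjust for 81% response: 1343.51 / 0.81 = 1658.66.
Round up → n = 1659 per group.

n = 1659 per group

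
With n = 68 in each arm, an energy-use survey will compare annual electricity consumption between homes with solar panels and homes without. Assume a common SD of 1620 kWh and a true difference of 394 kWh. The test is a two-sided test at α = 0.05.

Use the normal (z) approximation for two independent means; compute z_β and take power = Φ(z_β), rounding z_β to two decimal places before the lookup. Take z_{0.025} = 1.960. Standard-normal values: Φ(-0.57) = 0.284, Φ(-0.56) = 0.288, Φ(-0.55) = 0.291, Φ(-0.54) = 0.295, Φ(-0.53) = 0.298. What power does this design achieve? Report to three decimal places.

z_β = δ·√(n/(σ₁²+σ₂²)) − z_{α/2}
    = 394 · √(68/5248800) − 1.960
    = 394 · 0.00360 − 1.960
    = 1.4181 − 1.960 = -0.5419 → -0.54
Power = Φ(-0.54) = 0.295.

Power ≈ 0.295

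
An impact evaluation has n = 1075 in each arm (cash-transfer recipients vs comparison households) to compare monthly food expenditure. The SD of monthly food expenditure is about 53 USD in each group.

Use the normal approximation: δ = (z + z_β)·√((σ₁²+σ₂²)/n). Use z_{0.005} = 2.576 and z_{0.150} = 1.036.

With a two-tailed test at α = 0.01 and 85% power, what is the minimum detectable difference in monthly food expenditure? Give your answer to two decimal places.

δ = (z_{α/2} + z_β) · √((σ₁²+σ₂²)/n)
  = (2.576 + 1.036) · √(5618/1075)
  = 3.612 · √5.226
  = 3.612 · 2.2861
  = 8.2572

Minimum detectable difference ≈ 8.26 USD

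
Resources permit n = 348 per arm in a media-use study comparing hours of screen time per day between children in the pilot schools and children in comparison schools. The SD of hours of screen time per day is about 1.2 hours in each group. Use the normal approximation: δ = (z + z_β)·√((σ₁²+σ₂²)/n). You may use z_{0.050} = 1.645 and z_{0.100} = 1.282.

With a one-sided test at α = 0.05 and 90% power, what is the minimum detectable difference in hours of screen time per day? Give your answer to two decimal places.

δ = (z_α + z_β) · √((σ₁²+σ₂²)/n)
  = (1.645 + 1.282) · √(2.88/348)
  = 2.927 · √0.00828
  = 2.927 · 0.0910
  = 0.2663

Minimum detectable difference ≈ 0.27 hours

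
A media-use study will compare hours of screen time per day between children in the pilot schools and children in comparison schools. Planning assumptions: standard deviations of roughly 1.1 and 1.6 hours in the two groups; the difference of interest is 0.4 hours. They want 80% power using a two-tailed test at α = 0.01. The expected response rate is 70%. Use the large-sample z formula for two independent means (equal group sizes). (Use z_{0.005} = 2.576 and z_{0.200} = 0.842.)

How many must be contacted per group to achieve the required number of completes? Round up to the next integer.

n = 394 per group

n = (z_{α/2} + z_β)² · (σ₁² + σ₂²) / δ²
  = (2.576 + 0.842)² · (1.1² + 1.6² = 3.77) / 0.4²
  = 11.6827 · 3.77 / 0.16
  = 275.27
Adjust for 70% response: 275.27 / 0.70 = 393.25.
Round up → n = 394 per group.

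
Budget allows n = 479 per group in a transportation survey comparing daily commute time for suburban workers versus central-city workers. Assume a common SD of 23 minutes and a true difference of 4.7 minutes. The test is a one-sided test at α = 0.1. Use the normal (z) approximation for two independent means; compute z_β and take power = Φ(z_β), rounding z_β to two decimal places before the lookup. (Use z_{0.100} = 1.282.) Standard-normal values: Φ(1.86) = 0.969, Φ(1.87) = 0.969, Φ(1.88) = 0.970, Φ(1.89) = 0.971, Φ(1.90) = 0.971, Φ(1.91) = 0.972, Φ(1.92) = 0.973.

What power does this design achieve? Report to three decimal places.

z_β = δ·√(n/(σ₁²+σ₂²)) − z_α
    = 4.7 · √(479/1058) − 1.282
    = 4.7 · 0.67286 − 1.282
    = 3.1624 − 1.282 = 1.8804 → 1.88
Power = Φ(1.88) = 0.970.

Power ≈ 0.970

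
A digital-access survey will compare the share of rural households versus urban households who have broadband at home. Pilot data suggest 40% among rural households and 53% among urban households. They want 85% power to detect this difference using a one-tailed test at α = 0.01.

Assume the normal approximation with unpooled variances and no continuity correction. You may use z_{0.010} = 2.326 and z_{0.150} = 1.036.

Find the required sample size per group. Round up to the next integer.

n = (z_α + z_β)² · [p₁(1−p₁) + p₂(1−p₂)] / (p₁ − p₂)²
  = (2.326 + 1.036)² · (0.40·0.60 + 0.53·0.47) / (-0.13)²
  = (3.362)² · (0.2400 + 0.2491) / 0.0169
  = 11.3030 · 0.4891 / 0.0169
  = 327.12
Round up → n = 328 per group.

n = 328 per group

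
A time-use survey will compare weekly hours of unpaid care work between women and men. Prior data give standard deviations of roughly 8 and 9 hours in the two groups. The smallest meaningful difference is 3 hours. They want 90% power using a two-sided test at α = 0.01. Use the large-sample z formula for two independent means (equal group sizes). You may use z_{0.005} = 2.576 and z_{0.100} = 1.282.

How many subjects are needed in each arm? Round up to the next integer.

n = (z_{α/2} + z_β)² · (σ₁² + σ₂²) / δ²
  = (2.576 + 1.282)² · (8² + 9² = 145) / 3²
  = 14.8842 · 145 / 9
  = 239.80
Round up → n = 240 per group.

n = 240 per group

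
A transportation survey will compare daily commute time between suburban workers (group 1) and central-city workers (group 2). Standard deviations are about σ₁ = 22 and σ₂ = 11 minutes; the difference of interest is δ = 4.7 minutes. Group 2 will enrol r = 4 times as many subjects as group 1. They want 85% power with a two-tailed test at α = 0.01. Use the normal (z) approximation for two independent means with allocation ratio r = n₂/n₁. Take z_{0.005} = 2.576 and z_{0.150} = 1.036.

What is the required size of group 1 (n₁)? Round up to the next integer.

n₁ = (z_{α/2} + z_β)² · (σ₁² + σ₂²/r) / δ²
   = (2.576 + 1.036)² · (22² + 11²/4) / 4.7²
   = 13.0465 · (484 + 30.25) / 22.09
   = 13.0465 · 514.25 / 22.09
   = 303.72
Round up → n₁ = 304; n₂ = r·n₁ = 4 × 304 = 1216.

n₁ = 304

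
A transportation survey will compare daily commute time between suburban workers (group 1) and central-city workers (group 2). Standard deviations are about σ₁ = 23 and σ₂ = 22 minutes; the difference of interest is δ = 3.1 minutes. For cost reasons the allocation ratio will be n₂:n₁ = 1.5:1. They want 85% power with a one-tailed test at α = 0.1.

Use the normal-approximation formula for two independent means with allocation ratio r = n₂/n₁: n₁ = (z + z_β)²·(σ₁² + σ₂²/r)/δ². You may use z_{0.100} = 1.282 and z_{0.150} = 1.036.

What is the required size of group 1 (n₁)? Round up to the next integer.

n₁ = 477

n₁ = (z_α + z_β)² · (σ₁² + σ₂²/r) / δ²
   = (1.282 + 1.036)² · (23² + 22²/1.5) / 3.1²
   = 5.3731 · (529 + 322.6667) / 9.61
   = 5.3731 · 851.6667 / 9.61
   = 476.18
Round up → n₁ = 477; n₂ = r·n₁ = 1.5 × 477 = 716.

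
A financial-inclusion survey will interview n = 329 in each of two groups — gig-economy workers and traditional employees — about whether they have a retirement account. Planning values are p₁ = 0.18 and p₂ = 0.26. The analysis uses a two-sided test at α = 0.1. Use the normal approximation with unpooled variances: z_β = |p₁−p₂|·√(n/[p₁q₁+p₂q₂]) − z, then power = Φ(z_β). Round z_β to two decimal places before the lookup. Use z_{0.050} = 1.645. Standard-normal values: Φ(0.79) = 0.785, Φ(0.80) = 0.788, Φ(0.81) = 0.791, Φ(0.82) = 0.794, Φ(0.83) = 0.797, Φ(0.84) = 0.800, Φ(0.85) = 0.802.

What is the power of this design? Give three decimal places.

Power ≈ 0.800

z_β = |p₁−p₂|·√(n/[p₁q₁+p₂q₂]) − z_{α/2}
    = 0.08 · √(329/0.3400) − 1.645
    = 0.08 · 31.1070 − 1.645
    = 2.4886 − 1.645 = 0.8436 → 0.84
Power = Φ(0.84) = 0.800.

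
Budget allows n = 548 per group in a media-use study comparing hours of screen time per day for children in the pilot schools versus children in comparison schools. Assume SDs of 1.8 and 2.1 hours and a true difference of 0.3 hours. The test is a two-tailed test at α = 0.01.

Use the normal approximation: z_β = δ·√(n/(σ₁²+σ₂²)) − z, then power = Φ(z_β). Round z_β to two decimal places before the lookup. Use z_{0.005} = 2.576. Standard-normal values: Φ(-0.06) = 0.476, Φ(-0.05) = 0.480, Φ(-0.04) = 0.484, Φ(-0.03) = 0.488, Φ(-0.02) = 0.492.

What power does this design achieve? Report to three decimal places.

z_β = δ·√(n/(σ₁²+σ₂²)) − z_{α/2}
    = 0.3 · √(548/7.65) − 2.576
    = 0.3 · 8.46369 − 2.576
    = 2.5391 − 2.576 = -0.0369 → -0.04
Power = Φ(-0.04) = 0.484.

Power ≈ 0.484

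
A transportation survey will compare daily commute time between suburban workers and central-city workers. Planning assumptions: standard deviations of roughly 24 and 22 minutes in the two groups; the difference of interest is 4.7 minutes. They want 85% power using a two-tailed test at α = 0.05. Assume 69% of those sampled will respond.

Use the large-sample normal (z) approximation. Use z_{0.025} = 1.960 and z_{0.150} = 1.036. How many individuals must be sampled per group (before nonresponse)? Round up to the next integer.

n = (z_{α/2} + z_β)² · (σ₁² + σ₂²) / δ²
  = (1.960 + 1.036)² · (24² + 22² = 1060) / 4.7²
  = 8.9760 · 1060 / 22.09
  = 430.72
Adjust for 69% response: 430.72 / 0.69 = 624.23.
Round up → n = 625 per group.

n = 625 per group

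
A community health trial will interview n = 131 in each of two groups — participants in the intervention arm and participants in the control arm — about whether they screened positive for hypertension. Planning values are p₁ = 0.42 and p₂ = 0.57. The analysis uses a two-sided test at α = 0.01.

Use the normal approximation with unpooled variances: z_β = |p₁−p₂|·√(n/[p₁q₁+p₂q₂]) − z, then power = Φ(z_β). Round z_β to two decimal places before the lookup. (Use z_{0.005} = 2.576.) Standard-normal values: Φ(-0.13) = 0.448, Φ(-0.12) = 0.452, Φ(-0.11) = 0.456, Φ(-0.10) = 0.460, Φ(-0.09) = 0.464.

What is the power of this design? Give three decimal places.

z_β = |p₁−p₂|·√(n/[p₁q₁+p₂q₂]) − z_{α/2}
    = 0.15 · √(131/0.4887) − 2.576
    = 0.15 · 16.3725 − 2.576
    = 2.4559 − 2.576 = -0.1201 → -0.12
Power = Φ(-0.12) = 0.452.

Power ≈ 0.452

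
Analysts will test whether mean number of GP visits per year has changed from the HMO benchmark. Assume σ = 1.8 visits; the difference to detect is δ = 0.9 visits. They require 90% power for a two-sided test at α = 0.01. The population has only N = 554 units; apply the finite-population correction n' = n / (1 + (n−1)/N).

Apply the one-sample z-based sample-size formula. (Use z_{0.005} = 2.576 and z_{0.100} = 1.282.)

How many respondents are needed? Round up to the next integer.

n = 54

n = (z_{α/2} + z_β)² · σ² / δ²
  = (2.576 + 1.282)² · 1.8² / 0.9²
  = 14.8842 · 3.24 / 0.81
  = 59.54
Finite-population correction (N = 554): 59.54 / (1 + (59.54 − 1)/554) = 53.85.
Round up → n = 54.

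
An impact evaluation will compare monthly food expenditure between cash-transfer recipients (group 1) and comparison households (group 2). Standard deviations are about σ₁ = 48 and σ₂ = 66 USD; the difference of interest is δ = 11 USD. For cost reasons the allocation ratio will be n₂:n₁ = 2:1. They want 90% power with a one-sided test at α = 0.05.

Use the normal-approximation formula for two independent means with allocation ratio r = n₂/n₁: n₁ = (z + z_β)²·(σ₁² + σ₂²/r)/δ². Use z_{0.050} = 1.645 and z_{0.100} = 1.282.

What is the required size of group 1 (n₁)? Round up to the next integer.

n₁ = (z_α + z_β)² · (σ₁² + σ₂²/r) / δ²
   = (1.645 + 1.282)² · (48² + 66²/2) / 11²
   = 8.5673 · (2304 + 2178) / 121
   = 8.5673 · 4482 / 121
   = 317.35
Round up → n₁ = 318; n₂ = r·n₁ = 2 × 318 = 636.

n₁ = 318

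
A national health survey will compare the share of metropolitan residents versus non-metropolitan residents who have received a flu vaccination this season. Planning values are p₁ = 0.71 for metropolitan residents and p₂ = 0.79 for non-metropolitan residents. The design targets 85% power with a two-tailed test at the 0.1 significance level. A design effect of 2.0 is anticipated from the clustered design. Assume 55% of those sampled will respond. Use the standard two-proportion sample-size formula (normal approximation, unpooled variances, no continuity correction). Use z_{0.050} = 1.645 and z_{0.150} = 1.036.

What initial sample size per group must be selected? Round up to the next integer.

n = (z_{α/2} + z_β)² · [p₁(1−p₁) + p₂(1−p₂)] / (p₁ − p₂)²
  = (1.645 + 1.036)² · (0.71·0.29 + 0.79·0.21) / (-0.08)²
  = (2.681)² · (0.2059 + 0.1659) / 0.0064
  = 7.1878 · 0.3718 / 0.0064
  = 417.56
Design effect: 2.0 × 417.56 = 835.13.
Adjust for 55% response: 835.13 / 0.55 = 1518.41.
Round up → n = 1519 per group.

n = 1519 per group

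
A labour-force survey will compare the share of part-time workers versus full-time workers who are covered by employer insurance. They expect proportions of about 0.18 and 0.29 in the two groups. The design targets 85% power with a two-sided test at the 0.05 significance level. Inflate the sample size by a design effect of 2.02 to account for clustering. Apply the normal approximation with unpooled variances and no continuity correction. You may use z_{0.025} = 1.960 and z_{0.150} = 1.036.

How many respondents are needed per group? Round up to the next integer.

n = (z_{α/2} + z_β)² · [p₁(1−p₁) + p₂(1−p₂)] / (p₁ − p₂)²
  = (1.960 + 1.036)² · (0.18·0.82 + 0.29·0.71) / (-0.11)²
  = (2.996)² · (0.1476 + 0.2059) / 0.0121
  = 8.9760 · 0.3535 / 0.0121
  = 262.23
Design effect: 2.02 × 262.23 = 529.71.
Round up → n = 530 per group.

n = 530 per group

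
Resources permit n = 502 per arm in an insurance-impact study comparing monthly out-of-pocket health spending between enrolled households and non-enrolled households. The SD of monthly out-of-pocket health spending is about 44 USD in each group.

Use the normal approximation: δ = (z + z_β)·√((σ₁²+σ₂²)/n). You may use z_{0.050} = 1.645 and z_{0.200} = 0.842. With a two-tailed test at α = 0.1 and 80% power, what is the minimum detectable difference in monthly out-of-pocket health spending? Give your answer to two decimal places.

δ = (z_{α/2} + z_β) · √((σ₁²+σ₂²)/n)
  = (1.645 + 0.842) · √(3872/502)
  = 2.487 · √7.7131
  = 2.487 · 2.7773
  = 6.9070

Minimum detectable difference ≈ 6.91 USD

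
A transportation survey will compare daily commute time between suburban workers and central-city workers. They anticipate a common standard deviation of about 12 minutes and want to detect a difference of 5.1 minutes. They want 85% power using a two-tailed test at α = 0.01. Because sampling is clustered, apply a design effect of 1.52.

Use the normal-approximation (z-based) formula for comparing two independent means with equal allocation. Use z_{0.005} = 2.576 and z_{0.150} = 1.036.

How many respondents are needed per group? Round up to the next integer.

n = 220 per group

n = (z_{α/2} + z_β)² · (σ₁² + σ₂²) / δ²
  = (2.576 + 1.036)² · (2·12² = 288) / 5.1²
  = 13.0465 · 288 / 26.01
  = 144.46
Design effect: 1.52 × 144.46 = 219.58.
Round up → n = 220 per group.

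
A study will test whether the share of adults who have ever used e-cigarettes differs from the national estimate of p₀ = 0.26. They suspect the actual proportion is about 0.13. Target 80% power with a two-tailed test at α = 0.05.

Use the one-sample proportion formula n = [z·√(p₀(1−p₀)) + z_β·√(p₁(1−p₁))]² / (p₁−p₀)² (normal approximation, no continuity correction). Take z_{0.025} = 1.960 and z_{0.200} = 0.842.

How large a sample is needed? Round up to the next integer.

n = [z_{α/2}·√(p₀q₀) + z_β·√(p₁q₁)]² / (p₁ − p₀)²
  = [1.960·√(0.26·0.74) + 0.842·√(0.13·0.87)]² / (-0.13)²
  = [1.960·0.4386 + 0.842·0.3363]² / 0.0169
  = [1.1429]² / 0.0169
  = 77.29
Round up → n = 78.

n = 78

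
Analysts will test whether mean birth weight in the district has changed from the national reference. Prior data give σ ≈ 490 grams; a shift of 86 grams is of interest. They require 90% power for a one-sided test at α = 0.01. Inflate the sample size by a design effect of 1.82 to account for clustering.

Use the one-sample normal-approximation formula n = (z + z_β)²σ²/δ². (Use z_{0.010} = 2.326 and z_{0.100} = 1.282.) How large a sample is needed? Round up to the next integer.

n = 770

n = (z_α + z_β)² · σ² / δ²
  = (2.326 + 1.282)² · 490² / 86²
  = 13.0177 · 240100 / 7396
  = 422.60
Design effect: 1.82 × 422.60 = 769.13.
Round up → n = 770.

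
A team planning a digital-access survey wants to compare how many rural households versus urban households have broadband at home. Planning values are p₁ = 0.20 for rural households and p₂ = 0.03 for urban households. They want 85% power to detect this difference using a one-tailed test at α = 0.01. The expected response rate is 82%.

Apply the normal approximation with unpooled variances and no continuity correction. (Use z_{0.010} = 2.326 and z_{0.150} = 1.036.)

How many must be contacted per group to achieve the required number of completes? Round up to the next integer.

n = 91 per group

n = (z_α + z_β)² · [p₁(1−p₁) + p₂(1−p₂)] / (p₁ − p₂)²
  = (2.326 + 1.036)² · (0.20·0.80 + 0.03·0.97) / (0.17)²
  = (3.362)² · (0.1600 + 0.0291) / 0.0289
  = 11.3030 · 0.1891 / 0.0289
  = 73.96
Adjust for 82% response: 73.96 / 0.82 = 90.19.
Round up → n = 91 per group.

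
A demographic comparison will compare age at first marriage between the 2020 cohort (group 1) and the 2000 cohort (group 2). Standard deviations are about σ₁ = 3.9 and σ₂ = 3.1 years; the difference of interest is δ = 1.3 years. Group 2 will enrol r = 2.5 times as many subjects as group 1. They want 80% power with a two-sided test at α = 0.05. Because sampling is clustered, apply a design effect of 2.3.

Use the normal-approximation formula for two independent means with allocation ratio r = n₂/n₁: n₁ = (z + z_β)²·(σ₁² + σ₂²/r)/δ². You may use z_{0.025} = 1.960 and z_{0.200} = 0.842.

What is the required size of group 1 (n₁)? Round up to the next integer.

n₁ = 204

n₁ = (z_{α/2} + z_β)² · (σ₁² + σ₂²/r) / δ²
   = (1.960 + 0.842)² · (3.9² + 3.1²/2.5) / 1.3²
   = 7.8512 · (15.21 + 3.844) / 1.69
   = 7.8512 · 19.054 / 1.69
   = 88.52
Design effect: 2.3 × 88.52 = 203.59.
Round up → n₁ = 204; n₂ = r·n₁ = 2.5 × 204 = 510.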